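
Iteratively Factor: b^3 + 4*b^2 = (b)*(b^2 + 4*b) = b^2*(b + 4)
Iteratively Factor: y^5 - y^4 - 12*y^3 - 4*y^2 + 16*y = (y + 2)*(y^4 - 3*y^3 - 6*y^2 + 8*y) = (y - 4)*(y + 2)*(y^3 + y^2 - 2*y) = (y - 4)*(y + 2)^2*(y^2 - y) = (y - 4)*(y - 1)*(y + 2)^2*(y)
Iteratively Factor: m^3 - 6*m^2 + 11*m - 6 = (m - 3)*(m^2 - 3*m + 2) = (m - 3)*(m - 1)*(m - 2)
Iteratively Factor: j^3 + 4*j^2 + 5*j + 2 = (j + 1)*(j^2 + 3*j + 2) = (j + 1)*(j + 2)*(j + 1)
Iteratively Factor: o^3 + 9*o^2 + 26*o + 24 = (o + 4)*(o^2 + 5*o + 6) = (o + 3)*(o + 4)*(o + 2)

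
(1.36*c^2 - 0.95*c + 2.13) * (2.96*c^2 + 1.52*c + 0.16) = 4.0256*c^4 - 0.7448*c^3 + 5.0784*c^2 + 3.0856*c + 0.3408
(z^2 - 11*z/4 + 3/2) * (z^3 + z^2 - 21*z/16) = z^5 - 7*z^4/4 - 41*z^3/16 + 327*z^2/64 - 63*z/32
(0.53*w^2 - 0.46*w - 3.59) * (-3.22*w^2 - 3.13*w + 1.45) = -1.7066*w^4 - 0.1777*w^3 + 13.7681*w^2 + 10.5697*w - 5.2055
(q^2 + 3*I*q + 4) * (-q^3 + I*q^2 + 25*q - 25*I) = -q^5 - 2*I*q^4 + 18*q^3 + 54*I*q^2 + 175*q - 100*I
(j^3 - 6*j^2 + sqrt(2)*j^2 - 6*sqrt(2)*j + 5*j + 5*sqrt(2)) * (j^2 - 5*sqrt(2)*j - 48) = j^5 - 6*j^4 - 4*sqrt(2)*j^4 - 53*j^3 + 24*sqrt(2)*j^3 - 68*sqrt(2)*j^2 + 348*j^2 - 290*j + 288*sqrt(2)*j - 240*sqrt(2)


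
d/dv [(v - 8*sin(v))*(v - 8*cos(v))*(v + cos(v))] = -(v - 8*sin(v))*(v - 8*cos(v))*(sin(v) - 1) + (v - 8*sin(v))*(v + cos(v))*(8*sin(v) + 1) - (v - 8*cos(v))*(v + cos(v))*(8*cos(v) - 1)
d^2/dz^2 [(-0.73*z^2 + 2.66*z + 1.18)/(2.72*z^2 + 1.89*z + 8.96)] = (7.105427357601e-15*z^4 + 46.865056*z^3 + 159.126528*z^2 - 352.567488*z - 256.38802)/(20.123648*z^6 + 41.948928*z^5 + 228.017328*z^4 + 283.120677*z^3 + 751.115904*z^2 + 455.196672*z + 719.323136)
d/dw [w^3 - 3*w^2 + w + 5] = 3*w^2 - 6*w + 1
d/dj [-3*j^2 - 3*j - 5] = -6*j - 3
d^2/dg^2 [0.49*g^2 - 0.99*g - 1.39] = 0.980000000000000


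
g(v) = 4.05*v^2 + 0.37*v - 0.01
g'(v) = 8.1*v + 0.37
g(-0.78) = 2.17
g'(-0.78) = -5.95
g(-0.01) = -0.01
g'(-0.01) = 0.29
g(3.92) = 63.67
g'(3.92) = 32.12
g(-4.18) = 69.21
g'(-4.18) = -33.49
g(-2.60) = 26.41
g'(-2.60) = -20.69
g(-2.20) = 18.78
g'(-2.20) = -17.45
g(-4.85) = 93.46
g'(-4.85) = -38.92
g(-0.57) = 1.09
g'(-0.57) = -4.25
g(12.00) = 587.63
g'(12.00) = 97.57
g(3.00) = 37.55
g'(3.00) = 24.67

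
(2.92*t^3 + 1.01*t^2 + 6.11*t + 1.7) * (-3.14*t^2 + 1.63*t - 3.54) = -9.1688*t^5 + 1.5882*t^4 - 27.8759*t^3 + 1.0459*t^2 - 18.8584*t - 6.018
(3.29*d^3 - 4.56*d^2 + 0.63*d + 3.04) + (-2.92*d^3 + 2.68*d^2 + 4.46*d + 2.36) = 0.37*d^3 - 1.88*d^2 + 5.09*d + 5.4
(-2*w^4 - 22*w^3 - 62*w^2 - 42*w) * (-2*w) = 4*w^5 + 44*w^4 + 124*w^3 + 84*w^2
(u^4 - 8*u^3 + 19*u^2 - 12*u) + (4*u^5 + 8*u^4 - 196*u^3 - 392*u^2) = 4*u^5 + 9*u^4 - 204*u^3 - 373*u^2 - 12*u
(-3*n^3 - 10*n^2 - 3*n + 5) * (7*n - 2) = -21*n^4 - 64*n^3 - n^2 + 41*n - 10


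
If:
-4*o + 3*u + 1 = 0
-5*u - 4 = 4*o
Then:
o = -7/32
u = -5/8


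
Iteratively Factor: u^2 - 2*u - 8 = (u - 4)*(u + 2)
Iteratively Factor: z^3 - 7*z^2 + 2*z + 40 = (z - 4)*(z^2 - 3*z - 10) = (z - 4)*(z + 2)*(z - 5)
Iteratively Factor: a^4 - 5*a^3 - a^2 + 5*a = (a + 1)*(a^3 - 6*a^2 + 5*a) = a*(a + 1)*(a^2 - 6*a + 5) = a*(a - 1)*(a + 1)*(a - 5)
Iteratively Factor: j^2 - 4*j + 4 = (j - 2)*(j - 2)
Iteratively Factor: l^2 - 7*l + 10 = (l - 5)*(l - 2)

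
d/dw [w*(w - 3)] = 2*w - 3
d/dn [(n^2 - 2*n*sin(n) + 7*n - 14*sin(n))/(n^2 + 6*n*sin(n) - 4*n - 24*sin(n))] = (-8*n^3*cos(n) + 8*n^2*sin(n) - 24*n^2*cos(n) - 11*n^2 - 20*n*sin(n) + 224*n*cos(n) + 132*sin(n)^2 - 224*sin(n))/((n - 4)^2*(n + 6*sin(n))^2)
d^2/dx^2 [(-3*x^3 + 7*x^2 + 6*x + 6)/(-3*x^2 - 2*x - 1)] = 2*(-9*x^3 - 81*x^2 - 45*x - 1)/(27*x^6 + 54*x^5 + 63*x^4 + 44*x^3 + 21*x^2 + 6*x + 1)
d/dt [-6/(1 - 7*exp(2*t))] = -84*exp(2*t)/(7*exp(2*t) - 1)^2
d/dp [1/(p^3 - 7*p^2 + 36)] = p*(14 - 3*p)/(p^3 - 7*p^2 + 36)^2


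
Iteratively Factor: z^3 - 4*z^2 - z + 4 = (z - 4)*(z^2 - 1) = (z - 4)*(z + 1)*(z - 1)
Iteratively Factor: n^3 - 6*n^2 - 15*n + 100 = (n - 5)*(n^2 - n - 20) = (n - 5)*(n + 4)*(n - 5)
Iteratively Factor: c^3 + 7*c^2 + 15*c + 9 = (c + 3)*(c^2 + 4*c + 3) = (c + 3)^2*(c + 1)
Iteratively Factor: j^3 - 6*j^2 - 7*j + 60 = (j - 4)*(j^2 - 2*j - 15) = (j - 5)*(j - 4)*(j + 3)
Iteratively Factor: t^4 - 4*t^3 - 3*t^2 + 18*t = (t)*(t^3 - 4*t^2 - 3*t + 18) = t*(t + 2)*(t^2 - 6*t + 9) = t*(t - 3)*(t + 2)*(t - 3)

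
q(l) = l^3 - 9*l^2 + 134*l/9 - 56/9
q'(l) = 3*l^2 - 18*l + 134/9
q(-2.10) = -86.44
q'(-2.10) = 65.92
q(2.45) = -9.06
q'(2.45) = -11.20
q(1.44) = -0.46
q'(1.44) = -4.81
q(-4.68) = -375.53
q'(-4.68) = 164.84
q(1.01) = 0.66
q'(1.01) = -0.23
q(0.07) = -5.22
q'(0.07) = 13.64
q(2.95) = -14.95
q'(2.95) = -12.10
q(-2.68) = -130.01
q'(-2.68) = 84.68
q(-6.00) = -635.56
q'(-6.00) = 230.89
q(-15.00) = -5629.56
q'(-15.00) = 959.89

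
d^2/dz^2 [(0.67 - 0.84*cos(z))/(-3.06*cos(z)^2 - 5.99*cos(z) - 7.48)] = (0.0345810530780818*(1 - cos(z)^2)^2 - 0.00671738602459883*cos(z)^5 + 0.143421052478751*cos(z)^3 + 0.0372999087823883*cos(z)^2 - 0.227227191417393*cos(z) - 0.113734392821998)/(0.290322580645161*cos(z)^2 + 0.56831119544592*cos(z) + 0.709677419354839)^3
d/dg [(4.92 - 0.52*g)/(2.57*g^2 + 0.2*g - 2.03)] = (1.3364*g^2 - 25.2888*g + 0.0715999999999999)/(6.6049*g^4 + 1.028*g^3 - 10.3942*g^2 - 0.812*g + 4.1209)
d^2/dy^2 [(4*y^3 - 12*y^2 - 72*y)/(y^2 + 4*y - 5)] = 120*(y^3 - 7*y^2 - 13*y - 29)/(y^6 + 12*y^5 + 33*y^4 - 56*y^3 - 165*y^2 + 300*y - 125)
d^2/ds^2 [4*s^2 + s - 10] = 8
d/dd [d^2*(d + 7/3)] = d*(9*d + 14)/3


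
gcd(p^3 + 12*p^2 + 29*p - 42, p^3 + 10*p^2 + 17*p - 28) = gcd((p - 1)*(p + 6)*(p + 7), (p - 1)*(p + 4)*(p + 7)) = p^2 + 6*p - 7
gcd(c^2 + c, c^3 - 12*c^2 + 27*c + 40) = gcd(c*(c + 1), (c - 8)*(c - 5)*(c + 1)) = c + 1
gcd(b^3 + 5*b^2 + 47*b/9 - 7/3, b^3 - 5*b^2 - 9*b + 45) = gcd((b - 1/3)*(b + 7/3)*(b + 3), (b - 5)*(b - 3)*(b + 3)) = b + 3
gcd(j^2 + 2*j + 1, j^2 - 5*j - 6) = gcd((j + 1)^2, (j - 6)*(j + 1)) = j + 1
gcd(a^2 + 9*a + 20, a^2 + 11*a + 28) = a + 4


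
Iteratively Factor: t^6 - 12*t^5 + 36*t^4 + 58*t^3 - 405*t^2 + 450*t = (t - 5)*(t^5 - 7*t^4 + t^3 + 63*t^2 - 90*t) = (t - 5)*(t - 2)*(t^4 - 5*t^3 - 9*t^2 + 45*t) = (t - 5)*(t - 2)*(t + 3)*(t^3 - 8*t^2 + 15*t) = (t - 5)*(t - 3)*(t - 2)*(t + 3)*(t^2 - 5*t) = t*(t - 5)*(t - 3)*(t - 2)*(t + 3)*(t - 5)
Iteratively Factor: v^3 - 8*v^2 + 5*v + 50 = (v - 5)*(v^2 - 3*v - 10) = (v - 5)*(v + 2)*(v - 5)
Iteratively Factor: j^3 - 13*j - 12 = (j - 4)*(j^2 + 4*j + 3) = (j - 4)*(j + 3)*(j + 1)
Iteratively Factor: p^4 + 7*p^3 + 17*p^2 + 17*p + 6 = (p + 2)*(p^3 + 5*p^2 + 7*p + 3) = (p + 1)*(p + 2)*(p^2 + 4*p + 3) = (p + 1)^2*(p + 2)*(p + 3)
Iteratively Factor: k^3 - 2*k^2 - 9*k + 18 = (k + 3)*(k^2 - 5*k + 6) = (k - 3)*(k + 3)*(k - 2)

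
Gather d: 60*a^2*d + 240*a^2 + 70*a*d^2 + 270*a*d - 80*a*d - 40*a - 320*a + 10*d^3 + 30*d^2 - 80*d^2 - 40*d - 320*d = 240*a^2 - 360*a + 10*d^3 + d^2*(70*a - 50) + d*(60*a^2 + 190*a - 360)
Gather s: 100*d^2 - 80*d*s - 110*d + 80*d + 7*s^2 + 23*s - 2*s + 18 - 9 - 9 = 100*d^2 - 30*d + 7*s^2 + s*(21 - 80*d)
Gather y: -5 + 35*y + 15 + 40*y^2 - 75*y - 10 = 40*y^2 - 40*y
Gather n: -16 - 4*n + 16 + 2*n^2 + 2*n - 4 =2*n^2 - 2*n - 4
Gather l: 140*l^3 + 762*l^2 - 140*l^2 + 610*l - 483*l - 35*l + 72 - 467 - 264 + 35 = 140*l^3 + 622*l^2 + 92*l - 624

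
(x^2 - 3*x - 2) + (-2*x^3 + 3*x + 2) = -2*x^3 + x^2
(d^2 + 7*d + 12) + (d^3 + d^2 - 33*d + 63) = d^3 + 2*d^2 - 26*d + 75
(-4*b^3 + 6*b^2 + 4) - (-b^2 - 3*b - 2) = -4*b^3 + 7*b^2 + 3*b + 6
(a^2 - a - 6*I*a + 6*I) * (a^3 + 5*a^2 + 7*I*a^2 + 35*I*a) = a^5 + 4*a^4 + I*a^4 + 37*a^3 + 4*I*a^3 + 168*a^2 - 5*I*a^2 - 210*a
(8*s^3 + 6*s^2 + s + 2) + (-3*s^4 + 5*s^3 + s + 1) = -3*s^4 + 13*s^3 + 6*s^2 + 2*s + 3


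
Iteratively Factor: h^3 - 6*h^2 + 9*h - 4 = (h - 1)*(h^2 - 5*h + 4) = (h - 1)^2*(h - 4)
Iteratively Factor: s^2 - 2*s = (s - 2)*(s)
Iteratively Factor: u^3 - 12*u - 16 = (u + 2)*(u^2 - 2*u - 8) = (u + 2)^2*(u - 4)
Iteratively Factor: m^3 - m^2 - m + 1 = (m - 1)*(m^2 - 1) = (m - 1)*(m + 1)*(m - 1)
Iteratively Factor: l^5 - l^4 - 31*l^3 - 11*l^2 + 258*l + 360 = (l - 4)*(l^4 + 3*l^3 - 19*l^2 - 87*l - 90) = (l - 4)*(l + 3)*(l^3 - 19*l - 30) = (l - 4)*(l + 2)*(l + 3)*(l^2 - 2*l - 15) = (l - 4)*(l + 2)*(l + 3)^2*(l - 5)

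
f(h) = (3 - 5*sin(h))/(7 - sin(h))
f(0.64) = 0.00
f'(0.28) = -0.68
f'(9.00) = 0.67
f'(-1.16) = -0.20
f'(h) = (3 - 5*sin(h))*cos(h)/(7 - sin(h))^2 - 5*cos(h)/(7 - sin(h)) = -32*cos(h)/(sin(h) - 7)^2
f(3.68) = 0.74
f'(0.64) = -0.63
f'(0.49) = -0.66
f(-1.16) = 0.96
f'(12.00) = -0.48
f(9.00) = 0.14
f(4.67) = 1.00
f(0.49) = 0.10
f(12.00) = 0.75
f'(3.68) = 0.49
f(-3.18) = 0.40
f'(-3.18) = 0.66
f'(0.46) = -0.67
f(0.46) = 0.12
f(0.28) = 0.24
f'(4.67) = 0.02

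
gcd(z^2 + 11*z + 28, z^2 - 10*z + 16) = 1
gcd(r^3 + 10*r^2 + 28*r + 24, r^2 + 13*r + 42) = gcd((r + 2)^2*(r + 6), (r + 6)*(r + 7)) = r + 6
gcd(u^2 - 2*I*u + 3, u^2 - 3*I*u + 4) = u + I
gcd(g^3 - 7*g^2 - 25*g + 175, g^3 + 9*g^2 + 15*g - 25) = g + 5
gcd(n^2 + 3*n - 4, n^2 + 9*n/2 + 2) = n + 4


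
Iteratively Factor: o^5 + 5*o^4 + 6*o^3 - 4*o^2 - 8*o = (o + 2)*(o^4 + 3*o^3 - 4*o) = (o + 2)^2*(o^3 + o^2 - 2*o) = o*(o + 2)^2*(o^2 + o - 2) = o*(o + 2)^3*(o - 1)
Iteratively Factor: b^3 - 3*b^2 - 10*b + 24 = (b - 4)*(b^2 + b - 6) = (b - 4)*(b - 2)*(b + 3)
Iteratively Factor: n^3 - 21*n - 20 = (n + 1)*(n^2 - n - 20) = (n - 5)*(n + 1)*(n + 4)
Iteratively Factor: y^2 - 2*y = (y - 2)*(y)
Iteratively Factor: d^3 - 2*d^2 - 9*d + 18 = (d - 3)*(d^2 + d - 6) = (d - 3)*(d - 2)*(d + 3)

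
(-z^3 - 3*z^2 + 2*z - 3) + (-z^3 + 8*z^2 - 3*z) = -2*z^3 + 5*z^2 - z - 3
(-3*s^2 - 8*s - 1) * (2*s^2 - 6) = -6*s^4 - 16*s^3 + 16*s^2 + 48*s + 6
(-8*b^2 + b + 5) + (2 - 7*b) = -8*b^2 - 6*b + 7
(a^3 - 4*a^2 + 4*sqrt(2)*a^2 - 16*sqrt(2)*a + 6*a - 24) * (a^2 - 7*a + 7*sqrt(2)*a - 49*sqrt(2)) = a^5 - 11*a^4 + 11*sqrt(2)*a^4 - 121*sqrt(2)*a^3 + 90*a^3 - 682*a^2 + 350*sqrt(2)*a^2 - 462*sqrt(2)*a + 1736*a + 1176*sqrt(2)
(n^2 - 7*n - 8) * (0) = 0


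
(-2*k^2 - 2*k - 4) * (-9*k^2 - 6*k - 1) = 18*k^4 + 30*k^3 + 50*k^2 + 26*k + 4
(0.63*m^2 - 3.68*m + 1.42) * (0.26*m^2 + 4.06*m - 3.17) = 0.1638*m^4 + 1.601*m^3 - 16.5687*m^2 + 17.4308*m - 4.5014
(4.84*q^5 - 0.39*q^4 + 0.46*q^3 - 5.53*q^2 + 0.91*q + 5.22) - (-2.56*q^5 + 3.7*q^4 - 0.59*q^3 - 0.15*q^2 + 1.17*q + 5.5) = 7.4*q^5 - 4.09*q^4 + 1.05*q^3 - 5.38*q^2 - 0.26*q - 0.28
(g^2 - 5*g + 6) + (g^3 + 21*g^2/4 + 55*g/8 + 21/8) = g^3 + 25*g^2/4 + 15*g/8 + 69/8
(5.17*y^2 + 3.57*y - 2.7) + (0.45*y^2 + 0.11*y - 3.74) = 5.62*y^2 + 3.68*y - 6.44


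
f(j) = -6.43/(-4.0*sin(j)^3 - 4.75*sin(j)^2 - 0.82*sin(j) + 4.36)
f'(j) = -6.43*(12.0*sin(j)^2*cos(j) + 9.5*sin(j)*cos(j) + 0.82*cos(j))/(-4.0*sin(j)^3 - 4.75*sin(j)^2 - 0.82*sin(j) + 4.36)^2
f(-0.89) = -1.61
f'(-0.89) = -0.17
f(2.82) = -1.84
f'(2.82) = 2.50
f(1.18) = 1.78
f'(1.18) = -3.71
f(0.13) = -1.54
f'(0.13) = -0.83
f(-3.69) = -3.10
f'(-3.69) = 11.52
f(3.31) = -1.47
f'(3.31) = -0.14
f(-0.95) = -1.59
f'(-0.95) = -0.24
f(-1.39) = -1.47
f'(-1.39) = -0.19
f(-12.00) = -3.32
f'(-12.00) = -13.59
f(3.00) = -1.55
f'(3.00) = 0.89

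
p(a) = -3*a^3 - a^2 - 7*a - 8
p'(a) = -9*a^2 - 2*a - 7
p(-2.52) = 51.30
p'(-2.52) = -59.11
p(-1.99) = 25.61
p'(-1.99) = -38.66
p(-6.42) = 789.55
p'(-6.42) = -365.11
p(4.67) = -368.04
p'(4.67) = -212.62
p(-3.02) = 86.65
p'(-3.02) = -83.04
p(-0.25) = -6.27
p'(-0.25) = -7.06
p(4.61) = -355.44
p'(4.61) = -207.49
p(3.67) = -195.45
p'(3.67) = -135.56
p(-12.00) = 5116.00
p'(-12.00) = -1279.00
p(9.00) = -2339.00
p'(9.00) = -754.00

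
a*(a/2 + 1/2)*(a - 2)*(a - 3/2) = a^4/2 - 5*a^3/4 - a^2/4 + 3*a/2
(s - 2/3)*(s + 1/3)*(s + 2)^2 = s^4 + 11*s^3/3 + 22*s^2/9 - 20*s/9 - 8/9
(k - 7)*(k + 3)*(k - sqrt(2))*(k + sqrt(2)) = k^4 - 4*k^3 - 23*k^2 + 8*k + 42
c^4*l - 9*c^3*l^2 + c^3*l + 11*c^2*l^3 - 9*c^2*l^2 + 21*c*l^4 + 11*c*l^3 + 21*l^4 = (c - 7*l)*(c - 3*l)*(c + l)*(c*l + l)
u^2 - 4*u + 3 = (u - 3)*(u - 1)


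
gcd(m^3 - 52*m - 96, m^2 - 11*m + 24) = m - 8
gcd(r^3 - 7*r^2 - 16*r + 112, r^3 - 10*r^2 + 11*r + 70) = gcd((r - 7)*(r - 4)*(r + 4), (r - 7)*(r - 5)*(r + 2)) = r - 7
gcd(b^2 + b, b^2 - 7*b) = b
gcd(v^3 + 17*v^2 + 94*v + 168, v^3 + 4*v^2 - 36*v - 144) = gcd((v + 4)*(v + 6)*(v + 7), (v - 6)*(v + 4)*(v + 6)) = v^2 + 10*v + 24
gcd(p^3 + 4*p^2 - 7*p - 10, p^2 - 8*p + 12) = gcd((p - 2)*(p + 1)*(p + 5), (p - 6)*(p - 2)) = p - 2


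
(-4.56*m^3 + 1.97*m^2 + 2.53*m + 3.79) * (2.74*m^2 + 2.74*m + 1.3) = -12.4944*m^5 - 7.0966*m^4 + 6.402*m^3 + 19.8778*m^2 + 13.6736*m + 4.927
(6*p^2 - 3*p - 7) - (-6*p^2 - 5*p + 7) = 12*p^2 + 2*p - 14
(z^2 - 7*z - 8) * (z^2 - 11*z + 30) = z^4 - 18*z^3 + 99*z^2 - 122*z - 240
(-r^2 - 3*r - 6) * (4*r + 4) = -4*r^3 - 16*r^2 - 36*r - 24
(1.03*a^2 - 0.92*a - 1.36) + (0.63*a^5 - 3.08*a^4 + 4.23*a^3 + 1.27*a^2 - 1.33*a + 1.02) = 0.63*a^5 - 3.08*a^4 + 4.23*a^3 + 2.3*a^2 - 2.25*a - 0.34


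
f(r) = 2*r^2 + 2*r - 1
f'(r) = 4*r + 2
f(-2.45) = 6.10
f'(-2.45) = -7.80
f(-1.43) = 0.23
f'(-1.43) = -3.72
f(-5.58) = 50.11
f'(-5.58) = -20.32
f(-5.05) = 39.90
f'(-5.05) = -18.20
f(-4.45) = 29.70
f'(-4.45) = -15.80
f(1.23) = 4.49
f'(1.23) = 6.92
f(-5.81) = 54.89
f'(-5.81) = -21.24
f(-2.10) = 3.62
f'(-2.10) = -6.40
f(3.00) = 23.00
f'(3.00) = 14.00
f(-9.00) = 143.00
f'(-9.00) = -34.00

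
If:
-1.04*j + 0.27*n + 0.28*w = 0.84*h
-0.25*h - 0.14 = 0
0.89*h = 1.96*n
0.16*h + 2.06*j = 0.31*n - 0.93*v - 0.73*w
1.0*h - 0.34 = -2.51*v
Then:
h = -0.56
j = 0.15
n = -0.25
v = 0.36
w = -0.87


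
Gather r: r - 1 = r - 1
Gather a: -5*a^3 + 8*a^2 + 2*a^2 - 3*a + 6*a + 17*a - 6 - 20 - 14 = -5*a^3 + 10*a^2 + 20*a - 40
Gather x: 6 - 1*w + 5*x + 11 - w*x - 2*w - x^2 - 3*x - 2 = -3*w - x^2 + x*(2 - w) + 15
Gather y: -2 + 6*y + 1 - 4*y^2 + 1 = -4*y^2 + 6*y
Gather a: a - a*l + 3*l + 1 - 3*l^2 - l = a*(1 - l) - 3*l^2 + 2*l + 1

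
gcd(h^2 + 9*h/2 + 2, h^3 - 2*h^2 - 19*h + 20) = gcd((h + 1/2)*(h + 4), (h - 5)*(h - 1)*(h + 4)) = h + 4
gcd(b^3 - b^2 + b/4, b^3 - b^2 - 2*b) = b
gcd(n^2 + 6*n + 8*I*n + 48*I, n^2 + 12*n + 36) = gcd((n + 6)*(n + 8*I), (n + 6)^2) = n + 6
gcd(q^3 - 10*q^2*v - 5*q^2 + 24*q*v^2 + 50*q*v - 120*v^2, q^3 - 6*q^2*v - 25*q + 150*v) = q^2 - 6*q*v - 5*q + 30*v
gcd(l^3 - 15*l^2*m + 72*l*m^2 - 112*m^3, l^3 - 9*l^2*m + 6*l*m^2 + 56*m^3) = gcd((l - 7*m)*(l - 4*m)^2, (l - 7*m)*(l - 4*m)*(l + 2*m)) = l^2 - 11*l*m + 28*m^2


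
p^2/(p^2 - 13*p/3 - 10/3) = 3*p^2/(3*p^2 - 13*p - 10)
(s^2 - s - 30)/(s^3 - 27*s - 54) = (s + 5)/(s^2 + 6*s + 9)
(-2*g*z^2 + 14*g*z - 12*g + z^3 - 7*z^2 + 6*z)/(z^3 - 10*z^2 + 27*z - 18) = (-2*g + z)/(z - 3)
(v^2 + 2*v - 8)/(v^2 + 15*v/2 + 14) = 2*(v - 2)/(2*v + 7)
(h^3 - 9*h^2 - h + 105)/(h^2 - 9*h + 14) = (h^2 - 2*h - 15)/(h - 2)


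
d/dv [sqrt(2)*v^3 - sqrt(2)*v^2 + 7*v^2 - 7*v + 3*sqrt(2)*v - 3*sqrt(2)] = 3*sqrt(2)*v^2 - 2*sqrt(2)*v + 14*v - 7 + 3*sqrt(2)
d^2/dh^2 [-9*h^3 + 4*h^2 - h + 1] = 8 - 54*h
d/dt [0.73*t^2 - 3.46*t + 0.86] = 1.46*t - 3.46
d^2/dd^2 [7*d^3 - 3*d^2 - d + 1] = 42*d - 6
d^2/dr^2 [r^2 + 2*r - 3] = 2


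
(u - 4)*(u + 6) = u^2 + 2*u - 24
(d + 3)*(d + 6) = d^2 + 9*d + 18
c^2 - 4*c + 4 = (c - 2)^2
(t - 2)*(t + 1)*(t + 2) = t^3 + t^2 - 4*t - 4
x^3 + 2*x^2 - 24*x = x*(x - 4)*(x + 6)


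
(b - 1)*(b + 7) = b^2 + 6*b - 7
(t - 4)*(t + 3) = t^2 - t - 12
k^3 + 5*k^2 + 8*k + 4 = (k + 1)*(k + 2)^2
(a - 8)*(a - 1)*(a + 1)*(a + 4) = a^4 - 4*a^3 - 33*a^2 + 4*a + 32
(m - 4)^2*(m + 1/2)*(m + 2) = m^4 - 11*m^3/2 - 3*m^2 + 32*m + 16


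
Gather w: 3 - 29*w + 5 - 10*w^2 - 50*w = -10*w^2 - 79*w + 8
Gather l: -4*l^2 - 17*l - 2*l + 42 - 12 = -4*l^2 - 19*l + 30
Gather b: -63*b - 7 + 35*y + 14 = -63*b + 35*y + 7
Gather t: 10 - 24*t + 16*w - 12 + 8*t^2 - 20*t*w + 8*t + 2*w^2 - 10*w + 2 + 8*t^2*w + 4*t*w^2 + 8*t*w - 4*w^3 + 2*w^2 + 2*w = t^2*(8*w + 8) + t*(4*w^2 - 12*w - 16) - 4*w^3 + 4*w^2 + 8*w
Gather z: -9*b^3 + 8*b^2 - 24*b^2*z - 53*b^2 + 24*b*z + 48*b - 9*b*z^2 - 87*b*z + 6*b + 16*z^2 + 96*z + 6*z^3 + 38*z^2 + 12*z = -9*b^3 - 45*b^2 + 54*b + 6*z^3 + z^2*(54 - 9*b) + z*(-24*b^2 - 63*b + 108)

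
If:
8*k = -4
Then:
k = -1/2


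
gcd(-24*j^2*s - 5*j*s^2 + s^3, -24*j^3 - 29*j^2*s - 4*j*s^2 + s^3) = -24*j^2 - 5*j*s + s^2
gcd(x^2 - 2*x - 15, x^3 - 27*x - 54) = x + 3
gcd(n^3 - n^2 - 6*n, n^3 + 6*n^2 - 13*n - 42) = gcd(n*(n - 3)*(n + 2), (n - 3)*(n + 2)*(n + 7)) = n^2 - n - 6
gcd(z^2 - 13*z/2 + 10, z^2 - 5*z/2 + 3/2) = 1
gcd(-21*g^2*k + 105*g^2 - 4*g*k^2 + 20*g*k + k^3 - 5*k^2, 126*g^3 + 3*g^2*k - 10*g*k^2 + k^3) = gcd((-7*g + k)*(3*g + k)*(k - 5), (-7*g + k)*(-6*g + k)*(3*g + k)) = 21*g^2 + 4*g*k - k^2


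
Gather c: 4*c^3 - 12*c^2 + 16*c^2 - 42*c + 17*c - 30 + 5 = 4*c^3 + 4*c^2 - 25*c - 25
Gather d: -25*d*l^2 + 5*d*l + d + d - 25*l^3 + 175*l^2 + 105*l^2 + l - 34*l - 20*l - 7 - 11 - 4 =d*(-25*l^2 + 5*l + 2) - 25*l^3 + 280*l^2 - 53*l - 22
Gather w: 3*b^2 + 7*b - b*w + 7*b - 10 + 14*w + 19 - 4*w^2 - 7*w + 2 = 3*b^2 + 14*b - 4*w^2 + w*(7 - b) + 11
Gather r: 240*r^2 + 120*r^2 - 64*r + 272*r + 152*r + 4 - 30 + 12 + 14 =360*r^2 + 360*r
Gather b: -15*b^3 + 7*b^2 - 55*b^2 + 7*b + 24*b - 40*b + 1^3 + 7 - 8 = -15*b^3 - 48*b^2 - 9*b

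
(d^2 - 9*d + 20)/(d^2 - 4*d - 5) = (d - 4)/(d + 1)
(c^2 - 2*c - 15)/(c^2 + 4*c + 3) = (c - 5)/(c + 1)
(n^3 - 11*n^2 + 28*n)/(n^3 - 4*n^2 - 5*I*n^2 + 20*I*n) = (n - 7)/(n - 5*I)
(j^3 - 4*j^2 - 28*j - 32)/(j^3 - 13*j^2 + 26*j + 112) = (j + 2)/(j - 7)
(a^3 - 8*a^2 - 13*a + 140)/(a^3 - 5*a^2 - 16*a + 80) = (a - 7)/(a - 4)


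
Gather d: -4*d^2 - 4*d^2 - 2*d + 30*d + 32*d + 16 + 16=-8*d^2 + 60*d + 32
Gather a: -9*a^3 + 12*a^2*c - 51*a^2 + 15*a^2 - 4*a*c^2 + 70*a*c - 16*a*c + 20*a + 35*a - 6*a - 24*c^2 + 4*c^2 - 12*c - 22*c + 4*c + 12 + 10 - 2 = -9*a^3 + a^2*(12*c - 36) + a*(-4*c^2 + 54*c + 49) - 20*c^2 - 30*c + 20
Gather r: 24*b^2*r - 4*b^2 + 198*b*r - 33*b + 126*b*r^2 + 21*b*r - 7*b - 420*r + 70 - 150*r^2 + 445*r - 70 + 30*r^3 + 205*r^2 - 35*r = -4*b^2 - 40*b + 30*r^3 + r^2*(126*b + 55) + r*(24*b^2 + 219*b - 10)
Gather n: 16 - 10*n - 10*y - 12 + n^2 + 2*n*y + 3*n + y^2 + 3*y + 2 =n^2 + n*(2*y - 7) + y^2 - 7*y + 6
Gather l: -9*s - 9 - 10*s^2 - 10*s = -10*s^2 - 19*s - 9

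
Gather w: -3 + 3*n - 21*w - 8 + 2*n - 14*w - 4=5*n - 35*w - 15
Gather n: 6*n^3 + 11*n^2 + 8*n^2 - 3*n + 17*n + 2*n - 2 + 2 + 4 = 6*n^3 + 19*n^2 + 16*n + 4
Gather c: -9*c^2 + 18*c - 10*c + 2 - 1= -9*c^2 + 8*c + 1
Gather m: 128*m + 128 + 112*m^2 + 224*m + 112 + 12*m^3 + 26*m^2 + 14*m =12*m^3 + 138*m^2 + 366*m + 240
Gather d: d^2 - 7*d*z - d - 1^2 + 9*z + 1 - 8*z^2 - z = d^2 + d*(-7*z - 1) - 8*z^2 + 8*z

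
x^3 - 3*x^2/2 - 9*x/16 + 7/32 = (x - 7/4)*(x - 1/4)*(x + 1/2)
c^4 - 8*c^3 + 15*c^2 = c^2*(c - 5)*(c - 3)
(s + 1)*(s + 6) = s^2 + 7*s + 6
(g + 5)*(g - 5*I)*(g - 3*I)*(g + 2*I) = g^4 + 5*g^3 - 6*I*g^3 + g^2 - 30*I*g^2 + 5*g - 30*I*g - 150*I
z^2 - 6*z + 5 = (z - 5)*(z - 1)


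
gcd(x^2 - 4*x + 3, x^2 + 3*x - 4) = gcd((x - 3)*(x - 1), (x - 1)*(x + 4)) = x - 1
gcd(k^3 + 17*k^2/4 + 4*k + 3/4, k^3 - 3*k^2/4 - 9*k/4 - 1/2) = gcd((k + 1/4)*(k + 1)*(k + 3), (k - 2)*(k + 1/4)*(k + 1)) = k^2 + 5*k/4 + 1/4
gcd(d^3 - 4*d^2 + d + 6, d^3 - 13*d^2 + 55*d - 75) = d - 3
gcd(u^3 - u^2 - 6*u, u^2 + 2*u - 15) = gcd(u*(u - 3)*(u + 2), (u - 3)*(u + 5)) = u - 3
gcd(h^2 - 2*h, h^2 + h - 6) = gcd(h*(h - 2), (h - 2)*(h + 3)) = h - 2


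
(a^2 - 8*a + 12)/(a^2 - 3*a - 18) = (a - 2)/(a + 3)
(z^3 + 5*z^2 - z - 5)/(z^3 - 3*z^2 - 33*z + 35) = (z + 1)/(z - 7)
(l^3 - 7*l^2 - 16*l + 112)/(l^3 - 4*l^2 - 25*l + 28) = (l - 4)/(l - 1)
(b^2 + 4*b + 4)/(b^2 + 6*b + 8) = (b + 2)/(b + 4)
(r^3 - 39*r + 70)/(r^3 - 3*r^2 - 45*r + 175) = (r - 2)/(r - 5)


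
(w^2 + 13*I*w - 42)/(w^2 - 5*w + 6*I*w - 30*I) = (w + 7*I)/(w - 5)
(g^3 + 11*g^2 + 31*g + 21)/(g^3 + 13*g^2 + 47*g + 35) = (g + 3)/(g + 5)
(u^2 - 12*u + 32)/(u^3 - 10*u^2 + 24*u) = (u - 8)/(u*(u - 6))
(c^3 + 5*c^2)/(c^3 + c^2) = (c + 5)/(c + 1)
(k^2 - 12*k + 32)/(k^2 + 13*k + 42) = (k^2 - 12*k + 32)/(k^2 + 13*k + 42)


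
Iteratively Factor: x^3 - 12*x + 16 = (x - 2)*(x^2 + 2*x - 8) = (x - 2)*(x + 4)*(x - 2)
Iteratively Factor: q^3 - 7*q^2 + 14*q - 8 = (q - 2)*(q^2 - 5*q + 4) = (q - 2)*(q - 1)*(q - 4)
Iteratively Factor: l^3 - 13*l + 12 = (l + 4)*(l^2 - 4*l + 3) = (l - 3)*(l + 4)*(l - 1)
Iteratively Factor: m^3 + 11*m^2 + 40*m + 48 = (m + 3)*(m^2 + 8*m + 16) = (m + 3)*(m + 4)*(m + 4)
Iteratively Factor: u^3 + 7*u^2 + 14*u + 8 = (u + 1)*(u^2 + 6*u + 8) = (u + 1)*(u + 2)*(u + 4)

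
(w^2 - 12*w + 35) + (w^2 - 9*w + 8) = 2*w^2 - 21*w + 43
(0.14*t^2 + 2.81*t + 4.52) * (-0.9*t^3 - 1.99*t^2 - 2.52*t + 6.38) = -0.126*t^5 - 2.8076*t^4 - 10.0127*t^3 - 15.1828*t^2 + 6.5374*t + 28.8376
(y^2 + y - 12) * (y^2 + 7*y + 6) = y^4 + 8*y^3 + y^2 - 78*y - 72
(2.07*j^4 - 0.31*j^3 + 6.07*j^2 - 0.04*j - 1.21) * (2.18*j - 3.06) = 4.5126*j^5 - 7.01*j^4 + 14.1812*j^3 - 18.6614*j^2 - 2.5154*j + 3.7026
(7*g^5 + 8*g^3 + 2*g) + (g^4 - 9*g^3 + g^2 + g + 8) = 7*g^5 + g^4 - g^3 + g^2 + 3*g + 8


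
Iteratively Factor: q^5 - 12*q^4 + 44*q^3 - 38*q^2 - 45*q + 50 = (q - 1)*(q^4 - 11*q^3 + 33*q^2 - 5*q - 50) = (q - 5)*(q - 1)*(q^3 - 6*q^2 + 3*q + 10) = (q - 5)*(q - 2)*(q - 1)*(q^2 - 4*q - 5) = (q - 5)*(q - 2)*(q - 1)*(q + 1)*(q - 5)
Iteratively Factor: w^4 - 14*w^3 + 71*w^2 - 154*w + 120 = (w - 3)*(w^3 - 11*w^2 + 38*w - 40) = (w - 3)*(w - 2)*(w^2 - 9*w + 20) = (w - 4)*(w - 3)*(w - 2)*(w - 5)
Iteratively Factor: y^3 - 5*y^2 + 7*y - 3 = (y - 1)*(y^2 - 4*y + 3) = (y - 3)*(y - 1)*(y - 1)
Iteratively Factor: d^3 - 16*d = (d - 4)*(d^2 + 4*d) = (d - 4)*(d + 4)*(d)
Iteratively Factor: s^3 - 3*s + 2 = (s - 1)*(s^2 + s - 2) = (s - 1)^2*(s + 2)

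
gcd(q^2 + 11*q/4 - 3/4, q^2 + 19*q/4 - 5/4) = q - 1/4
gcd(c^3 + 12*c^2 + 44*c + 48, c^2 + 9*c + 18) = c + 6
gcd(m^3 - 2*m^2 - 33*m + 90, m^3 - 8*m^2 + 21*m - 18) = m - 3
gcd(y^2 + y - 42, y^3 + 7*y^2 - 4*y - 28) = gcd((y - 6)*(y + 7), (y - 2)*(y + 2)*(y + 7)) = y + 7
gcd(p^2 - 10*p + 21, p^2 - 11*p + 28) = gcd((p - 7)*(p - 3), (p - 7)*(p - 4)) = p - 7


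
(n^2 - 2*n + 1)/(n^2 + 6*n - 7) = (n - 1)/(n + 7)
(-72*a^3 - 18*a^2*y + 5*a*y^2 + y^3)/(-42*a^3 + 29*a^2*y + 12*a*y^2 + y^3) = (-12*a^2 - a*y + y^2)/(-7*a^2 + 6*a*y + y^2)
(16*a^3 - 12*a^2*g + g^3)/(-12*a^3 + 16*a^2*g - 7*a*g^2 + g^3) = (-4*a - g)/(3*a - g)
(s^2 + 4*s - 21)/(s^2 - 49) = (s - 3)/(s - 7)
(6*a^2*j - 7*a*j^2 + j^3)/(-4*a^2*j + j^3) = (-6*a^2 + 7*a*j - j^2)/(4*a^2 - j^2)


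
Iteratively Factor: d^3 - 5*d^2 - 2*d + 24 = (d + 2)*(d^2 - 7*d + 12) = (d - 3)*(d + 2)*(d - 4)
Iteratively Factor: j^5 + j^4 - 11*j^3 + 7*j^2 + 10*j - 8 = (j + 1)*(j^4 - 11*j^2 + 18*j - 8) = (j - 1)*(j + 1)*(j^3 + j^2 - 10*j + 8) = (j - 1)^2*(j + 1)*(j^2 + 2*j - 8) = (j - 2)*(j - 1)^2*(j + 1)*(j + 4)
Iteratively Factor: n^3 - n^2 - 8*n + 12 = (n - 2)*(n^2 + n - 6) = (n - 2)^2*(n + 3)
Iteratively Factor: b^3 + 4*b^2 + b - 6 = (b - 1)*(b^2 + 5*b + 6) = (b - 1)*(b + 2)*(b + 3)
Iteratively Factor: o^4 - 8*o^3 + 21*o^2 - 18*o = (o)*(o^3 - 8*o^2 + 21*o - 18) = o*(o - 3)*(o^2 - 5*o + 6) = o*(o - 3)^2*(o - 2)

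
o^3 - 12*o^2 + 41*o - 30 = (o - 6)*(o - 5)*(o - 1)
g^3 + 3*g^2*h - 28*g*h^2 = g*(g - 4*h)*(g + 7*h)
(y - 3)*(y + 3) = y^2 - 9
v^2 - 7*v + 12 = (v - 4)*(v - 3)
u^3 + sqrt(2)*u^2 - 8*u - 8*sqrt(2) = (u - 2*sqrt(2))*(u + sqrt(2))*(u + 2*sqrt(2))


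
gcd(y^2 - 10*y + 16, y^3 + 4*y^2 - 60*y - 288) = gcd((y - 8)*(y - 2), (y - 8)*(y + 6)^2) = y - 8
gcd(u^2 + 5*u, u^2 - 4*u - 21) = 1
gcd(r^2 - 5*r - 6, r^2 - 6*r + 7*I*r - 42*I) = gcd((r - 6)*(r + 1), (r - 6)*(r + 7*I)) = r - 6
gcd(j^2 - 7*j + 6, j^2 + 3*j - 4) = j - 1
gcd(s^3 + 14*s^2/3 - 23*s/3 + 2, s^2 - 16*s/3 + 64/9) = 1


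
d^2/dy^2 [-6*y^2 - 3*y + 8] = -12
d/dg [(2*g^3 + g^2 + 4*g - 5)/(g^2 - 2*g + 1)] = 2*(g^3 - 3*g^2 - 3*g + 3)/(g^3 - 3*g^2 + 3*g - 1)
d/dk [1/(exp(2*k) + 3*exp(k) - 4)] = (-2*exp(k) - 3)*exp(k)/(exp(2*k) + 3*exp(k) - 4)^2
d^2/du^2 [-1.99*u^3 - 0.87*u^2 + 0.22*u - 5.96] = -11.94*u - 1.74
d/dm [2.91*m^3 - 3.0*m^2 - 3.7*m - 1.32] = 8.73*m^2 - 6.0*m - 3.7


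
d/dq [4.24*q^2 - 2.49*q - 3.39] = 8.48*q - 2.49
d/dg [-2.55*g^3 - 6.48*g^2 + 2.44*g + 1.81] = -7.65*g^2 - 12.96*g + 2.44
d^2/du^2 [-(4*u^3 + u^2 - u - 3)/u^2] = 2*(u + 9)/u^4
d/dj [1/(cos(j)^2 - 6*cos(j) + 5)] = 2*(cos(j) - 3)*sin(j)/(cos(j)^2 - 6*cos(j) + 5)^2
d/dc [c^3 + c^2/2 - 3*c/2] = 3*c^2 + c - 3/2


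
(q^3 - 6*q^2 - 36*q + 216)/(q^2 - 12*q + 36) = q + 6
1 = 1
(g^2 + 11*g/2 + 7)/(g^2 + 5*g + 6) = (g + 7/2)/(g + 3)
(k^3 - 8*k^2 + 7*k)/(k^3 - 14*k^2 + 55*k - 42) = k/(k - 6)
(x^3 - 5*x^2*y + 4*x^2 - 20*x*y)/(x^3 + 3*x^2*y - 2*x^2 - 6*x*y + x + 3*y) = x*(x^2 - 5*x*y + 4*x - 20*y)/(x^3 + 3*x^2*y - 2*x^2 - 6*x*y + x + 3*y)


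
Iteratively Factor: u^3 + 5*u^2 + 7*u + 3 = (u + 3)*(u^2 + 2*u + 1) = (u + 1)*(u + 3)*(u + 1)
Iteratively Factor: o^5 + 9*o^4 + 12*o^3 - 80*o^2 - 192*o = (o + 4)*(o^4 + 5*o^3 - 8*o^2 - 48*o) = (o + 4)^2*(o^3 + o^2 - 12*o) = o*(o + 4)^2*(o^2 + o - 12) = o*(o + 4)^3*(o - 3)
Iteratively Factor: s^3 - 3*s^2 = (s)*(s^2 - 3*s) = s*(s - 3)*(s)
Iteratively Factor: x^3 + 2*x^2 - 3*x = (x - 1)*(x^2 + 3*x) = (x - 1)*(x + 3)*(x)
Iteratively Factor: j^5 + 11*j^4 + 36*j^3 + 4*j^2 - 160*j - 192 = (j + 3)*(j^4 + 8*j^3 + 12*j^2 - 32*j - 64) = (j + 3)*(j + 4)*(j^3 + 4*j^2 - 4*j - 16) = (j - 2)*(j + 3)*(j + 4)*(j^2 + 6*j + 8) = (j - 2)*(j + 2)*(j + 3)*(j + 4)*(j + 4)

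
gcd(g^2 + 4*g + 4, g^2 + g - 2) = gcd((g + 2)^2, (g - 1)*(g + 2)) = g + 2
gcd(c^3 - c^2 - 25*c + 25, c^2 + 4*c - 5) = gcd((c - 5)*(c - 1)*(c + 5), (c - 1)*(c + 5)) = c^2 + 4*c - 5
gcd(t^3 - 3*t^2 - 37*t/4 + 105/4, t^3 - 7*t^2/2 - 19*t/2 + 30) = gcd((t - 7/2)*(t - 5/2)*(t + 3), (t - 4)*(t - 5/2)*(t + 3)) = t^2 + t/2 - 15/2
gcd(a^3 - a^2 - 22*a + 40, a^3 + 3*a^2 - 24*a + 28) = a - 2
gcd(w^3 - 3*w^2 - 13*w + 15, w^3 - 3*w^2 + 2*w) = w - 1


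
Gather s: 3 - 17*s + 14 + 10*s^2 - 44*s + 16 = 10*s^2 - 61*s + 33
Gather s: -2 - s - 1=-s - 3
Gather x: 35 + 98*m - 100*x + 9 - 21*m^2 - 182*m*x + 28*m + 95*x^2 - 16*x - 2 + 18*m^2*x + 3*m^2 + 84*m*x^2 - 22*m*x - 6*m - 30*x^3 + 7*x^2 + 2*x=-18*m^2 + 120*m - 30*x^3 + x^2*(84*m + 102) + x*(18*m^2 - 204*m - 114) + 42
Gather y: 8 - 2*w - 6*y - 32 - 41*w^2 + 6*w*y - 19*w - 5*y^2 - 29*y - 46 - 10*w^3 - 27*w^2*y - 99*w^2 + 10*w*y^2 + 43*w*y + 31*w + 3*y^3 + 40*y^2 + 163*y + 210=-10*w^3 - 140*w^2 + 10*w + 3*y^3 + y^2*(10*w + 35) + y*(-27*w^2 + 49*w + 128) + 140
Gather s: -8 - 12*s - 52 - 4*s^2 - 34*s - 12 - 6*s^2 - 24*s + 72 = -10*s^2 - 70*s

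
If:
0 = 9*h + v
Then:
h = -v/9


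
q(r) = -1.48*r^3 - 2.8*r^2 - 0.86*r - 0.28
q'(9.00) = -410.90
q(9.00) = -1313.74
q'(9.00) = -410.90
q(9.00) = -1313.74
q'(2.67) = -47.46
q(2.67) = -50.71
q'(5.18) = -149.00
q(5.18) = -285.57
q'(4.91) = -135.40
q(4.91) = -247.19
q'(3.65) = -80.45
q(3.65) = -112.69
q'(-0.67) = 0.90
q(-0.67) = -0.52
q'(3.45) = -73.03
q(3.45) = -97.35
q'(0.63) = -6.15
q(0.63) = -2.30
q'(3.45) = -73.03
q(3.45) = -97.35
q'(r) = -4.44*r^2 - 5.6*r - 0.86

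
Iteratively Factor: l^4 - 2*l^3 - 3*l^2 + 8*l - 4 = (l + 2)*(l^3 - 4*l^2 + 5*l - 2) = (l - 1)*(l + 2)*(l^2 - 3*l + 2) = (l - 2)*(l - 1)*(l + 2)*(l - 1)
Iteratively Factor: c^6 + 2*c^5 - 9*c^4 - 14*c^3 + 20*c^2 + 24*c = (c)*(c^5 + 2*c^4 - 9*c^3 - 14*c^2 + 20*c + 24) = c*(c - 2)*(c^4 + 4*c^3 - c^2 - 16*c - 12) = c*(c - 2)^2*(c^3 + 6*c^2 + 11*c + 6) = c*(c - 2)^2*(c + 2)*(c^2 + 4*c + 3) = c*(c - 2)^2*(c + 1)*(c + 2)*(c + 3)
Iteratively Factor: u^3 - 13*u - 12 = (u + 3)*(u^2 - 3*u - 4) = (u - 4)*(u + 3)*(u + 1)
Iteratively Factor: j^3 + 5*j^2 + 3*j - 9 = (j + 3)*(j^2 + 2*j - 3) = (j + 3)^2*(j - 1)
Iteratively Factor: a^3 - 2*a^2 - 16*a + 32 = (a - 4)*(a^2 + 2*a - 8) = (a - 4)*(a - 2)*(a + 4)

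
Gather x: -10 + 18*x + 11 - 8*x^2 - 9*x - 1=-8*x^2 + 9*x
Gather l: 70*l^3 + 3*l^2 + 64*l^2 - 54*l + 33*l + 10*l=70*l^3 + 67*l^2 - 11*l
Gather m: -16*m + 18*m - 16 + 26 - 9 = 2*m + 1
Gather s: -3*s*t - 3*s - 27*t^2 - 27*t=s*(-3*t - 3) - 27*t^2 - 27*t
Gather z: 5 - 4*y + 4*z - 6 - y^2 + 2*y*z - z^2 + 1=-y^2 - 4*y - z^2 + z*(2*y + 4)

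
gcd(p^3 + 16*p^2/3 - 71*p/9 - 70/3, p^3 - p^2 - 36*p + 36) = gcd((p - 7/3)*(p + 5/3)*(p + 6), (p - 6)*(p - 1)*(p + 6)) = p + 6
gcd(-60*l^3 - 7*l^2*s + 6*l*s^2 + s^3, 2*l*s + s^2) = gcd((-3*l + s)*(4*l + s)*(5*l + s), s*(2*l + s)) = 1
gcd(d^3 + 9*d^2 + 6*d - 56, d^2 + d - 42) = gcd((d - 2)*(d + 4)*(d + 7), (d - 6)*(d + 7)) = d + 7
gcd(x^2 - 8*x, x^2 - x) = x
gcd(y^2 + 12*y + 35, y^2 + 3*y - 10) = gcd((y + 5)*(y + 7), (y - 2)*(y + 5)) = y + 5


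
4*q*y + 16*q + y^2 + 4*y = (4*q + y)*(y + 4)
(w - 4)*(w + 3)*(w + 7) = w^3 + 6*w^2 - 19*w - 84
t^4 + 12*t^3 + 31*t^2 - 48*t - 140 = (t - 2)*(t + 2)*(t + 5)*(t + 7)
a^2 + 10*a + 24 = (a + 4)*(a + 6)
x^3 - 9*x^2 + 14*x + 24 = (x - 6)*(x - 4)*(x + 1)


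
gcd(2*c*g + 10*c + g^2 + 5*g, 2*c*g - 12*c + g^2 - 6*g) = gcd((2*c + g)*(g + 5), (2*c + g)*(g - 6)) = 2*c + g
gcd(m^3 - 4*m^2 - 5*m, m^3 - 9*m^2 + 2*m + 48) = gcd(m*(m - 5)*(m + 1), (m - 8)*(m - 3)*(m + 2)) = 1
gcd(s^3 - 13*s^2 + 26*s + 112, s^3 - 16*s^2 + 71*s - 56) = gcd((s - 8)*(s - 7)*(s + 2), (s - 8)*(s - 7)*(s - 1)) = s^2 - 15*s + 56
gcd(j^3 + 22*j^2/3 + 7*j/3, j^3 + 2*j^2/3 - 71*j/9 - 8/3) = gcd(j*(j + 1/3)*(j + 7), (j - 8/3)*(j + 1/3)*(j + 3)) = j + 1/3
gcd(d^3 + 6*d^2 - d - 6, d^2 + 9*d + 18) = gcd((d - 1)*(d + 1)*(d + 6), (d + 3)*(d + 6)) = d + 6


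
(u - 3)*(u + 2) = u^2 - u - 6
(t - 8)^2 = t^2 - 16*t + 64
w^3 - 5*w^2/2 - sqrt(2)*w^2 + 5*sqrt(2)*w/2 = w*(w - 5/2)*(w - sqrt(2))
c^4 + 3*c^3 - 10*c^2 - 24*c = c*(c - 3)*(c + 2)*(c + 4)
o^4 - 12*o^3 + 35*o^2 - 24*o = o*(o - 8)*(o - 3)*(o - 1)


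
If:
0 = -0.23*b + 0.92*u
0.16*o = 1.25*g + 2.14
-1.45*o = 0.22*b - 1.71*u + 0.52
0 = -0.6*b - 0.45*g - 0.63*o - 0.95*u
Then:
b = 1.09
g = -1.74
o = -0.20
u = 0.27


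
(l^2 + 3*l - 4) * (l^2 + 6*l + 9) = l^4 + 9*l^3 + 23*l^2 + 3*l - 36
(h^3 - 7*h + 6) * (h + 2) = h^4 + 2*h^3 - 7*h^2 - 8*h + 12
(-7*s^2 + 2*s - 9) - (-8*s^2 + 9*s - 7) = s^2 - 7*s - 2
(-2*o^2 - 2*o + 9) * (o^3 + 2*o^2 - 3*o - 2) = -2*o^5 - 6*o^4 + 11*o^3 + 28*o^2 - 23*o - 18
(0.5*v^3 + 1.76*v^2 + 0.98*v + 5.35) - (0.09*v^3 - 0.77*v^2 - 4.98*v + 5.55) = 0.41*v^3 + 2.53*v^2 + 5.96*v - 0.2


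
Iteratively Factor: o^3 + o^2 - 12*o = (o)*(o^2 + o - 12) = o*(o - 3)*(o + 4)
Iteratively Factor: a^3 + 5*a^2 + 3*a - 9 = (a + 3)*(a^2 + 2*a - 3) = (a + 3)^2*(a - 1)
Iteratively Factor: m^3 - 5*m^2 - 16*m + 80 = (m - 4)*(m^2 - m - 20) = (m - 4)*(m + 4)*(m - 5)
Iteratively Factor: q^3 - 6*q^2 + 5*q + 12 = (q + 1)*(q^2 - 7*q + 12) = (q - 3)*(q + 1)*(q - 4)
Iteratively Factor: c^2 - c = (c - 1)*(c)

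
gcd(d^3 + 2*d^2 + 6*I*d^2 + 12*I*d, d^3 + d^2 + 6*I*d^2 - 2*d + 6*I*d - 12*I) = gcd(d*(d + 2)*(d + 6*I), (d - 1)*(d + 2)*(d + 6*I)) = d^2 + d*(2 + 6*I) + 12*I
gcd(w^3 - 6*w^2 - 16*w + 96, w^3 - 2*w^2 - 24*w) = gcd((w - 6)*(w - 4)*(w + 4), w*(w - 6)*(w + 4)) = w^2 - 2*w - 24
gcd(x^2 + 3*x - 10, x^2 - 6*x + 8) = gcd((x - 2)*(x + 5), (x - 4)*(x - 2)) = x - 2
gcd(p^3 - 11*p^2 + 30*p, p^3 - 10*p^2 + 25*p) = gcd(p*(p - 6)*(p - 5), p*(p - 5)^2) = p^2 - 5*p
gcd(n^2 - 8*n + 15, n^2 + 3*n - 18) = n - 3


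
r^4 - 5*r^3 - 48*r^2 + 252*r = r*(r - 6)^2*(r + 7)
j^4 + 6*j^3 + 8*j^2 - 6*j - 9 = (j - 1)*(j + 1)*(j + 3)^2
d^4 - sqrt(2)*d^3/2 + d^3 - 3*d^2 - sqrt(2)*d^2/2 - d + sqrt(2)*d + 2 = (d - 1)*(d + 2)*(d - sqrt(2))*(d + sqrt(2)/2)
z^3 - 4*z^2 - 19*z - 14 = (z - 7)*(z + 1)*(z + 2)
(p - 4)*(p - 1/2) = p^2 - 9*p/2 + 2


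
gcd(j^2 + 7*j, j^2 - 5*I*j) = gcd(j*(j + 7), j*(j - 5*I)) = j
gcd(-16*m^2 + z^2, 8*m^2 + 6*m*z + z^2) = 4*m + z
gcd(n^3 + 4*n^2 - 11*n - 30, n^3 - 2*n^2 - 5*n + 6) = n^2 - n - 6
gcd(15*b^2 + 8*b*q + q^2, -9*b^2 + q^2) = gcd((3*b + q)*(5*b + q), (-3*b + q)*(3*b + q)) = 3*b + q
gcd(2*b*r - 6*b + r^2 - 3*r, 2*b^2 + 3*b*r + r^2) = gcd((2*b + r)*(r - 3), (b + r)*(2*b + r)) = 2*b + r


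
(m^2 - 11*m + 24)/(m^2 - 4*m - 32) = (m - 3)/(m + 4)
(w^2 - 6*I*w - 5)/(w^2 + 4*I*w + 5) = (w - 5*I)/(w + 5*I)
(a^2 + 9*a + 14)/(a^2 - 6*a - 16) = (a + 7)/(a - 8)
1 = 1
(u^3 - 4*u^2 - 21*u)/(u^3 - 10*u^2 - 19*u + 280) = u*(u + 3)/(u^2 - 3*u - 40)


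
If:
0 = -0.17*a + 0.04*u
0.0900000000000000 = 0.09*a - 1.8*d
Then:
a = 0.235294117647059*u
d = 0.0117647058823529*u - 0.05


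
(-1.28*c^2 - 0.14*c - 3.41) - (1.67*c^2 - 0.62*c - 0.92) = -2.95*c^2 + 0.48*c - 2.49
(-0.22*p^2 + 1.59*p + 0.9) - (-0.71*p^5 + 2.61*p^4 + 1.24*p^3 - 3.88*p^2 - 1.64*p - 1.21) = 0.71*p^5 - 2.61*p^4 - 1.24*p^3 + 3.66*p^2 + 3.23*p + 2.11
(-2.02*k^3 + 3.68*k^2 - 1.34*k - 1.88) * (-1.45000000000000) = 2.929*k^3 - 5.336*k^2 + 1.943*k + 2.726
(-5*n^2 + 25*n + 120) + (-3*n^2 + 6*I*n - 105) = -8*n^2 + 25*n + 6*I*n + 15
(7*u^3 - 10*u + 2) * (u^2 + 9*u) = 7*u^5 + 63*u^4 - 10*u^3 - 88*u^2 + 18*u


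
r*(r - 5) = r^2 - 5*r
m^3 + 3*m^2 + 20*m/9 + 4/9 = (m + 1/3)*(m + 2/3)*(m + 2)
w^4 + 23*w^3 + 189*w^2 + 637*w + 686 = (w + 2)*(w + 7)^3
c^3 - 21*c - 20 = (c - 5)*(c + 1)*(c + 4)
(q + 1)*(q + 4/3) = q^2 + 7*q/3 + 4/3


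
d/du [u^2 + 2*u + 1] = 2*u + 2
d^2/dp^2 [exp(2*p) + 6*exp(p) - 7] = (4*exp(p) + 6)*exp(p)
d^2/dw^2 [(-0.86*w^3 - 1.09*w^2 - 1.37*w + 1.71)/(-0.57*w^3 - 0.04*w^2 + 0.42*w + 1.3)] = (-1.77635683940025e-15*w^7 + 0.669066*w^6 + 3.905982*w^5 + 2.733264*w^4 + 11.773664*w^3 + 17.779308*w^2 + 1.717548*w + 1.407032)/(0.185193*w^9 + 0.038988*w^8 - 0.406638*w^7 - 1.324502*w^6 + 0.121788*w^5 + 1.882248*w^4 + 2.946852*w^3 - 0.48516*w^2 - 2.1294*w - 2.197)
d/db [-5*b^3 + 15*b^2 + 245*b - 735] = -15*b^2 + 30*b + 245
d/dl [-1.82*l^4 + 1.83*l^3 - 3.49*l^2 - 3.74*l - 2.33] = -7.28*l^3 + 5.49*l^2 - 6.98*l - 3.74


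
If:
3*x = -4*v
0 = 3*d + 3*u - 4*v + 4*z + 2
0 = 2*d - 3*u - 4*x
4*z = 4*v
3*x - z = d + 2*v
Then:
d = -42/89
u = -52/267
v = 6/89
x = -8/89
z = 6/89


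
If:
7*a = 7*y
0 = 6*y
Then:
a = 0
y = 0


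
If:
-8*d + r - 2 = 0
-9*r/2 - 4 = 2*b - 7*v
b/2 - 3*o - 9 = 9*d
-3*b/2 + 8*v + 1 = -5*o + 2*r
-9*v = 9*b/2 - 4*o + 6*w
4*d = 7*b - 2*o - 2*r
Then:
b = 83/316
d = 127/474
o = -7129/1896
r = 982/237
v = 523/158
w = -87241/11376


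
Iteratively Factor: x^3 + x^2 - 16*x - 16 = (x + 1)*(x^2 - 16) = (x - 4)*(x + 1)*(x + 4)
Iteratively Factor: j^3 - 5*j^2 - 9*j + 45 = (j - 3)*(j^2 - 2*j - 15) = (j - 5)*(j - 3)*(j + 3)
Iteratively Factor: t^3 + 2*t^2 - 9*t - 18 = (t + 3)*(t^2 - t - 6) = (t - 3)*(t + 3)*(t + 2)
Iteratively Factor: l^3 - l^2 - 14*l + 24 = (l - 2)*(l^2 + l - 12) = (l - 2)*(l + 4)*(l - 3)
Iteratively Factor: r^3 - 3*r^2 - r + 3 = (r + 1)*(r^2 - 4*r + 3) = (r - 3)*(r + 1)*(r - 1)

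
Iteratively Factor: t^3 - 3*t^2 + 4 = (t + 1)*(t^2 - 4*t + 4) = (t - 2)*(t + 1)*(t - 2)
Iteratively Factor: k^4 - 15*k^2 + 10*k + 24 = (k + 4)*(k^3 - 4*k^2 + k + 6) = (k - 2)*(k + 4)*(k^2 - 2*k - 3) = (k - 3)*(k - 2)*(k + 4)*(k + 1)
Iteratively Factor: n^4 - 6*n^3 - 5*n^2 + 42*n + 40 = (n - 5)*(n^3 - n^2 - 10*n - 8) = (n - 5)*(n + 1)*(n^2 - 2*n - 8) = (n - 5)*(n - 4)*(n + 1)*(n + 2)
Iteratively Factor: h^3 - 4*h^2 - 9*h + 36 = (h - 3)*(h^2 - h - 12) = (h - 3)*(h + 3)*(h - 4)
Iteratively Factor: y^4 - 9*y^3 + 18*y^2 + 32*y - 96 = (y - 4)*(y^3 - 5*y^2 - 2*y + 24) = (y - 4)^2*(y^2 - y - 6) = (y - 4)^2*(y + 2)*(y - 3)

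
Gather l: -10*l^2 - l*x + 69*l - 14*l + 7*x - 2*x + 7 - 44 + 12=-10*l^2 + l*(55 - x) + 5*x - 25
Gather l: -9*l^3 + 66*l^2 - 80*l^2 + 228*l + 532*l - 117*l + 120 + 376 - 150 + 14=-9*l^3 - 14*l^2 + 643*l + 360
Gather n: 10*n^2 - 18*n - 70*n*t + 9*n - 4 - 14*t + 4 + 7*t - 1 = 10*n^2 + n*(-70*t - 9) - 7*t - 1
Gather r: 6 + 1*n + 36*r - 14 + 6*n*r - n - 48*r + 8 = r*(6*n - 12)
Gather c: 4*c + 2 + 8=4*c + 10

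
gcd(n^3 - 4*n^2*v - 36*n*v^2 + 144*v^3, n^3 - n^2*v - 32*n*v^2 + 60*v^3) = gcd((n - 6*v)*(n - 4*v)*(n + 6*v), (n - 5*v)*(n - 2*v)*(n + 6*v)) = n + 6*v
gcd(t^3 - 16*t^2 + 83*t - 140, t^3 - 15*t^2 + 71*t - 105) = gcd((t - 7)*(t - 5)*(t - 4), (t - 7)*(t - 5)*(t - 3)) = t^2 - 12*t + 35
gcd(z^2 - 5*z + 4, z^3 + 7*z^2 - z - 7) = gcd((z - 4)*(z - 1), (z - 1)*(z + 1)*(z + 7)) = z - 1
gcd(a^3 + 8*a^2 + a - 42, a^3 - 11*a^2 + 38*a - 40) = a - 2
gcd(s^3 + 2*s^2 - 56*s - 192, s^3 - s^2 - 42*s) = s + 6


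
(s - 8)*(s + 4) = s^2 - 4*s - 32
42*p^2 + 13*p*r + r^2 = (6*p + r)*(7*p + r)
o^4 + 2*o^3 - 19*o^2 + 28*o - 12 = (o - 2)*(o - 1)^2*(o + 6)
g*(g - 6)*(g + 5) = g^3 - g^2 - 30*g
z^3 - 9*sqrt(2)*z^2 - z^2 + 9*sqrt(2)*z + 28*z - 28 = (z - 1)*(z - 7*sqrt(2))*(z - 2*sqrt(2))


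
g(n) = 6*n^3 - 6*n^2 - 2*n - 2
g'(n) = 18*n^2 - 12*n - 2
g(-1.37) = -25.95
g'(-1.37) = 48.22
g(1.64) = 5.05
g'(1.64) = 26.73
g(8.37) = 3079.18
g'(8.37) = 1158.58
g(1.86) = 12.13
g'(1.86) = 37.95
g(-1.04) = -13.16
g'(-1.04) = 29.95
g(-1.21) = -18.99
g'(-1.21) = 38.87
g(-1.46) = -30.54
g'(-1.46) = 53.89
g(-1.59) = -38.11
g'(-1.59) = 62.59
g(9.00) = 3868.00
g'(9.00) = 1348.00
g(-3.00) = -212.00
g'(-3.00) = 196.00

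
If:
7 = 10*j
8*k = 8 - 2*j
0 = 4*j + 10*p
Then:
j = 7/10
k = 33/40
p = -7/25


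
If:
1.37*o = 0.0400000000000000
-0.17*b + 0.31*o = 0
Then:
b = 0.05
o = 0.03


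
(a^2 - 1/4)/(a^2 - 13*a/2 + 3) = (a + 1/2)/(a - 6)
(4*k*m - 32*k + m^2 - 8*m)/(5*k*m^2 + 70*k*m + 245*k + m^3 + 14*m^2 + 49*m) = (4*k*m - 32*k + m^2 - 8*m)/(5*k*m^2 + 70*k*m + 245*k + m^3 + 14*m^2 + 49*m)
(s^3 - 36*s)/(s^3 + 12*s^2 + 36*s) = (s - 6)/(s + 6)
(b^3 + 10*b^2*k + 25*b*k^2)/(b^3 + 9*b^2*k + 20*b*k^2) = (b + 5*k)/(b + 4*k)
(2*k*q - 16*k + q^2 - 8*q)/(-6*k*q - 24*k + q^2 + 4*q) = (-2*k*q + 16*k - q^2 + 8*q)/(6*k*q + 24*k - q^2 - 4*q)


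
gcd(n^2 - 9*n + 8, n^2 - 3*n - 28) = 1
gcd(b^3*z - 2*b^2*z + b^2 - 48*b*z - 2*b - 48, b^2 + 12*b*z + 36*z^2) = 1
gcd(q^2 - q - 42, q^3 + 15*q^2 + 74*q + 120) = q + 6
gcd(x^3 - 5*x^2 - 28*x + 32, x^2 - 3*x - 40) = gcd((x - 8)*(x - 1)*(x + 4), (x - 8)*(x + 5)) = x - 8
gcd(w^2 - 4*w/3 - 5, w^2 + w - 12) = w - 3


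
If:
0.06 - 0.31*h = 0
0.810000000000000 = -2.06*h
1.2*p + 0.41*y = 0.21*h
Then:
No Solution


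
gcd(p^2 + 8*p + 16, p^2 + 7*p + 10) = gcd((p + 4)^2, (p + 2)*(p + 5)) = 1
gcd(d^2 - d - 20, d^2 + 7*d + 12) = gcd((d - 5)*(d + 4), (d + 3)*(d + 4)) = d + 4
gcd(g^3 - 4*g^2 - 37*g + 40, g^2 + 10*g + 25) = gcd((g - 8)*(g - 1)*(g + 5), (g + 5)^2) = g + 5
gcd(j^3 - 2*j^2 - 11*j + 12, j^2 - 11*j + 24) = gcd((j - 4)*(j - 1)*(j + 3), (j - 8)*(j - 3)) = 1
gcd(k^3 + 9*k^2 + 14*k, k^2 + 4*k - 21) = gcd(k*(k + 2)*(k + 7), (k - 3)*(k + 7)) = k + 7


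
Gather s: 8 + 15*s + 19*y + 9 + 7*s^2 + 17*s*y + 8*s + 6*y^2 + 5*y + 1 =7*s^2 + s*(17*y + 23) + 6*y^2 + 24*y + 18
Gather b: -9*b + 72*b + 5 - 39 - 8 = 63*b - 42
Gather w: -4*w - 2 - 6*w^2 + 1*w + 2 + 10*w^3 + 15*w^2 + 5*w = 10*w^3 + 9*w^2 + 2*w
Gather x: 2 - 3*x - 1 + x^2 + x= x^2 - 2*x + 1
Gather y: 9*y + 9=9*y + 9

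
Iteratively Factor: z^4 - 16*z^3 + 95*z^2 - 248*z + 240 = (z - 4)*(z^3 - 12*z^2 + 47*z - 60) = (z - 4)*(z - 3)*(z^2 - 9*z + 20) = (z - 4)^2*(z - 3)*(z - 5)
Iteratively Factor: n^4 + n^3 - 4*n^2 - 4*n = (n + 1)*(n^3 - 4*n) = (n + 1)*(n + 2)*(n^2 - 2*n) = (n - 2)*(n + 1)*(n + 2)*(n)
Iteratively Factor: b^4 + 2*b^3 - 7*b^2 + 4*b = (b)*(b^3 + 2*b^2 - 7*b + 4) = b*(b - 1)*(b^2 + 3*b - 4) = b*(b - 1)*(b + 4)*(b - 1)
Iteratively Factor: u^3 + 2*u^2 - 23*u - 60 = (u - 5)*(u^2 + 7*u + 12) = (u - 5)*(u + 4)*(u + 3)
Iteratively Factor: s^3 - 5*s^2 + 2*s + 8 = (s + 1)*(s^2 - 6*s + 8) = (s - 2)*(s + 1)*(s - 4)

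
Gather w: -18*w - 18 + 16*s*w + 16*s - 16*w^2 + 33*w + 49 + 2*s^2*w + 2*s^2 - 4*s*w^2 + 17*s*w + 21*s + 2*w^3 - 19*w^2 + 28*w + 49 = 2*s^2 + 37*s + 2*w^3 + w^2*(-4*s - 35) + w*(2*s^2 + 33*s + 43) + 80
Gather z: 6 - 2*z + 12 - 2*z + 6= 24 - 4*z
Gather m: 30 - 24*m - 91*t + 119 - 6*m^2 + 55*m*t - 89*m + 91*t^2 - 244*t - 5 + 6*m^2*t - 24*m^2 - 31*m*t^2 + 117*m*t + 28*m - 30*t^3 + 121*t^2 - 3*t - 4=m^2*(6*t - 30) + m*(-31*t^2 + 172*t - 85) - 30*t^3 + 212*t^2 - 338*t + 140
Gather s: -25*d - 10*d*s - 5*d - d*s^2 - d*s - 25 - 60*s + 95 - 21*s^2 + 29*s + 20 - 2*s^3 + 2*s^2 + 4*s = -30*d - 2*s^3 + s^2*(-d - 19) + s*(-11*d - 27) + 90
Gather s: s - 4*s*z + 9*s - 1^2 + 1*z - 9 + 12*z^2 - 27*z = s*(10 - 4*z) + 12*z^2 - 26*z - 10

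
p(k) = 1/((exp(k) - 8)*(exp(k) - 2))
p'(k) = -exp(k)/((exp(k) - 8)*(exp(k) - 2)^2) - exp(k)/((exp(k) - 8)^2*(exp(k) - 2)) = 2*(5 - exp(k))*exp(k)/(exp(4*k) - 20*exp(3*k) + 132*exp(2*k) - 320*exp(k) + 256)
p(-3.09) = 0.06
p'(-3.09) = 0.00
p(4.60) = 0.00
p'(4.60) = -0.00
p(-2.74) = 0.07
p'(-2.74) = 0.00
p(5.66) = 0.00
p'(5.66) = -0.00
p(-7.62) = 0.06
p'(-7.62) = 0.00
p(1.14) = -0.18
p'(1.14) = 0.39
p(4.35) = 0.00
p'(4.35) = -0.00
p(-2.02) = 0.07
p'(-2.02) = 0.01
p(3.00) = 0.00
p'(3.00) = -0.01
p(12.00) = 0.00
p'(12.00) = 0.00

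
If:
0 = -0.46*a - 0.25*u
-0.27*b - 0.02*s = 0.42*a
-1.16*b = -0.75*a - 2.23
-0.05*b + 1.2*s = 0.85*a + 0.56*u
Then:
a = -0.88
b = 1.35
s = 0.19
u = 1.62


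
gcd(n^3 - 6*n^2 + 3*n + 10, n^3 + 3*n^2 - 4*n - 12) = n - 2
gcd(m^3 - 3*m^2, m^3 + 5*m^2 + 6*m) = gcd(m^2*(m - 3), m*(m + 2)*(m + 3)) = m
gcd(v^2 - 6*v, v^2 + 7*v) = v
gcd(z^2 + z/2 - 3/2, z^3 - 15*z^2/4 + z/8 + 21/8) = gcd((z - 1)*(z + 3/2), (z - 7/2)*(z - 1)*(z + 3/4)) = z - 1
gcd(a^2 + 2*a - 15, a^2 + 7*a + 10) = a + 5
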